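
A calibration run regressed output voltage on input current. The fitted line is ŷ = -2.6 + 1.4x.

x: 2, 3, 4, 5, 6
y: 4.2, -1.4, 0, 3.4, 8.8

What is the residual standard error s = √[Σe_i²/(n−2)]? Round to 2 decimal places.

s = 3.83

x=2: ŷ = -2.6 + 1.4·2 = 0.2; e = 4.2 − 0.2 = 4
x=3: ŷ = -2.6 + 1.4·3 = 1.6; e = -1.4 − 1.6 = -3
x=4: ŷ = -2.6 + 1.4·4 = 3; e = 0 − 3 = -3
x=5: ŷ = -2.6 + 1.4·5 = 4.4; e = 3.4 − 4.4 = -1
x=6: ŷ = -2.6 + 1.4·6 = 5.8; e = 8.8 − 5.8 = 3
SSE = 16 + 9 + 9 + 1 + 9 = 44
s = √(44/3) = √14.6667 ≈ 3.83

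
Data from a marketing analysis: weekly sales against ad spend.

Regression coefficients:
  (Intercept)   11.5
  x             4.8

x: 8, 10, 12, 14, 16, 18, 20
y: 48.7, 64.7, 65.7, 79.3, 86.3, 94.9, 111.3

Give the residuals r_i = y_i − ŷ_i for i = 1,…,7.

-1.2, 5.2, -3.4, 0.6, -2, -3, 3.8

x=8: ŷ = 11.5 + 4.8·8 = 49.9; r = 48.7 − 49.9 = -1.2
x=10: ŷ = 11.5 + 4.8·10 = 59.5; r = 64.7 − 59.5 = 5.2
x=12: ŷ = 11.5 + 4.8·12 = 69.1; r = 65.7 − 69.1 = -3.4
x=14: ŷ = 11.5 + 4.8·14 = 78.7; r = 79.3 − 78.7 = 0.6
x=16: ŷ = 11.5 + 4.8·16 = 88.3; r = 86.3 − 88.3 = -2
x=18: ŷ = 11.5 + 4.8·18 = 97.9; r = 94.9 − 97.9 = -3
x=20: ŷ = 11.5 + 4.8·20 = 107.5; r = 111.3 − 107.5 = 3.8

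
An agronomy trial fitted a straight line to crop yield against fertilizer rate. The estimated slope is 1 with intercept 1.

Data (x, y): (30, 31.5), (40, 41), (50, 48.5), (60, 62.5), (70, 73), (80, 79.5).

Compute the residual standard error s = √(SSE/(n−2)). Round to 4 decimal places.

x=30: ŷ = 1 + 30 = 31; r = 31.5 − 31 = 0.5
x=40: ŷ = 1 + 40 = 41; r = 41 − 41 = 0
x=50: ŷ = 1 + 50 = 51; r = 48.5 − 51 = -2.5
x=60: ŷ = 1 + 60 = 61; r = 62.5 − 61 = 1.5
x=70: ŷ = 1 + 70 = 71; r = 73 − 71 = 2
x=80: ŷ = 1 + 80 = 81; r = 79.5 − 81 = -1.5
SSE = 0.25 + 0 + 6.25 + 2.25 + 4 + 2.25 = 15
s = √(15/4) = √3.75 ≈ 1.9365

s = 1.9365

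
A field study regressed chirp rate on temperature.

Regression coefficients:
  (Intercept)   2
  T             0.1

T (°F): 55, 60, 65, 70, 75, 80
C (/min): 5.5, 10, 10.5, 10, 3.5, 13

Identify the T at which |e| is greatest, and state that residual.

T = 75, e = -6

T=55: ŷ = 2 + 0.1·55 = 7.5; e = 5.5 − 7.5 = -2
T=60: ŷ = 2 + 0.1·60 = 8; e = 10 − 8 = 2
T=65: ŷ = 2 + 0.1·65 = 8.5; e = 10.5 − 8.5 = 2
T=70: ŷ = 2 + 0.1·70 = 9; e = 10 − 9 = 1
T=75: ŷ = 2 + 0.1·75 = 9.5; e = 3.5 − 9.5 = -6
T=80: ŷ = 2 + 0.1·80 = 10; e = 13 − 10 = 3
Largest |e| is 6 at T = 75, residual -6.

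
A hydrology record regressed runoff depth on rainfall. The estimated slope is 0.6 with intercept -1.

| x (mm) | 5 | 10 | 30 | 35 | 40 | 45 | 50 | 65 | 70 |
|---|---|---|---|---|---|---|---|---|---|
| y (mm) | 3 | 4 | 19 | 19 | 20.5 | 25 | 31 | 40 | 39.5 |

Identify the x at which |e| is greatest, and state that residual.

x = 40, e = -2.5

x=5: ŷ = -1 + 0.6·5 = 2; e = 3 − 2 = 1
x=10: ŷ = -1 + 0.6·10 = 5; e = 4 − 5 = -1
x=30: ŷ = -1 + 0.6·30 = 17; e = 19 − 17 = 2
x=35: ŷ = -1 + 0.6·35 = 20; e = 19 − 20 = -1
x=40: ŷ = -1 + 0.6·40 = 23; e = 20.5 − 23 = -2.5
x=45: ŷ = -1 + 0.6·45 = 26; e = 25 − 26 = -1
x=50: ŷ = -1 + 0.6·50 = 29; e = 31 − 29 = 2
x=65: ŷ = -1 + 0.6·65 = 38; e = 40 − 38 = 2
x=70: ŷ = -1 + 0.6·70 = 41; e = 39.5 − 41 = -1.5
Largest |e| is 2.5 at x = 40, residual -2.5.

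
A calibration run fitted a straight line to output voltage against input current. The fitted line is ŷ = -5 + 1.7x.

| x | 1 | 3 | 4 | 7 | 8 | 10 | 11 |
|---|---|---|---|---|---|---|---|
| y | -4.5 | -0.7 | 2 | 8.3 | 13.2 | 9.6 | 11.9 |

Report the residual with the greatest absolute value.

r = 4.6

x=1: ŷ = -5 + 1.7·1 = -3.3; r = -4.5 − (-3.3) = -1.2
x=3: ŷ = -5 + 1.7·3 = 0.1; r = -0.7 − 0.1 = -0.8
x=4: ŷ = -5 + 1.7·4 = 1.8; r = 2 − 1.8 = 0.2
x=7: ŷ = -5 + 1.7·7 = 6.9; r = 8.3 − 6.9 = 1.4
x=8: ŷ = -5 + 1.7·8 = 8.6; r = 13.2 − 8.6 = 4.6
x=10: ŷ = -5 + 1.7·10 = 12; r = 9.6 − 12 = -2.4
x=11: ŷ = -5 + 1.7·11 = 13.7; r = 11.9 − 13.7 = -1.8
Largest |r| is 4.6 at x = 8, residual 4.6.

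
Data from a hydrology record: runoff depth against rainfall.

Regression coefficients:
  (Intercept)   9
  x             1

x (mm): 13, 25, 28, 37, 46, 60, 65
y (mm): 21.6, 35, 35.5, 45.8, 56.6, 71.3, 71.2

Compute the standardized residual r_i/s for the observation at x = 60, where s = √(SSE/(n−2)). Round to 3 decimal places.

1.176

x=13: ŷ = 9 + 13 = 22; r = 21.6 − 22 = -0.4
x=25: ŷ = 9 + 25 = 34; r = 35 − 34 = 1
x=28: ŷ = 9 + 28 = 37; r = 35.5 − 37 = -1.5
x=37: ŷ = 9 + 37 = 46; r = 45.8 − 46 = -0.2
x=46: ŷ = 9 + 46 = 55; r = 56.6 − 55 = 1.6
x=60: ŷ = 9 + 60 = 69; r = 71.3 − 69 = 2.3
x=65: ŷ = 9 + 65 = 74; r = 71.2 − 74 = -2.8
SSE = 0.16 + 1 + 2.25 + 0.04 + 2.56 + 5.29 + 7.84 = 19.14
s = √(19.14/5) = 1.95653
r/s = 2.3 / 1.95653 = 1.176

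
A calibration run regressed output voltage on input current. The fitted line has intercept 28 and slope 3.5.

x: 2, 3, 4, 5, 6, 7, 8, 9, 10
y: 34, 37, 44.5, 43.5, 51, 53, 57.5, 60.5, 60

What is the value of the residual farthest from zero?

r = -3

x=2: ŷ = 28 + 3.5·2 = 35; r = 34 − 35 = -1
x=3: ŷ = 28 + 3.5·3 = 38.5; r = 37 − 38.5 = -1.5
x=4: ŷ = 28 + 3.5·4 = 42; r = 44.5 − 42 = 2.5
x=5: ŷ = 28 + 3.5·5 = 45.5; r = 43.5 − 45.5 = -2
x=6: ŷ = 28 + 3.5·6 = 49; r = 51 − 49 = 2
x=7: ŷ = 28 + 3.5·7 = 52.5; r = 53 − 52.5 = 0.5
x=8: ŷ = 28 + 3.5·8 = 56; r = 57.5 − 56 = 1.5
x=9: ŷ = 28 + 3.5·9 = 59.5; r = 60.5 − 59.5 = 1
x=10: ŷ = 28 + 3.5·10 = 63; r = 60 − 63 = -3
Largest |r| is 3 at x = 10, residual -3.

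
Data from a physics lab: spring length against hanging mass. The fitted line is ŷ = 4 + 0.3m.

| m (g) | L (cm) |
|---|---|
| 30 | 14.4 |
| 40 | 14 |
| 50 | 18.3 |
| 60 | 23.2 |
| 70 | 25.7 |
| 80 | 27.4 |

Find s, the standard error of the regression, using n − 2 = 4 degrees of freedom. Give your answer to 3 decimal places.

m=30: ŷ = 4 + 0.3·30 = 13; e = 14.4 − 13 = 1.4
m=40: ŷ = 4 + 0.3·40 = 16; e = 14 − 16 = -2
m=50: ŷ = 4 + 0.3·50 = 19; e = 18.3 − 19 = -0.7
m=60: ŷ = 4 + 0.3·60 = 22; e = 23.2 − 22 = 1.2
m=70: ŷ = 4 + 0.3·70 = 25; e = 25.7 − 25 = 0.7
m=80: ŷ = 4 + 0.3·80 = 28; e = 27.4 − 28 = -0.6
SSE = 1.96 + 4 + 0.49 + 1.44 + 0.49 + 0.36 = 8.74
s = √(8.74/4) = √2.185 ≈ 1.478

s = 1.478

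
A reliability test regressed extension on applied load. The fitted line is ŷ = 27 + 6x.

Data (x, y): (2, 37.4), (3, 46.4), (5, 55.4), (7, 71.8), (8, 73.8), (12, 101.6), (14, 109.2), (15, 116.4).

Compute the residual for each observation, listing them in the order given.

-1.6, 1.4, -1.6, 2.8, -1.2, 2.6, -1.8, -0.6

x=2: ŷ = 27 + 6·2 = 39; e = 37.4 − 39 = -1.6
x=3: ŷ = 27 + 6·3 = 45; e = 46.4 − 45 = 1.4
x=5: ŷ = 27 + 6·5 = 57; e = 55.4 − 57 = -1.6
x=7: ŷ = 27 + 6·7 = 69; e = 71.8 − 69 = 2.8
x=8: ŷ = 27 + 6·8 = 75; e = 73.8 − 75 = -1.2
x=12: ŷ = 27 + 6·12 = 99; e = 101.6 − 99 = 2.6
x=14: ŷ = 27 + 6·14 = 111; e = 109.2 − 111 = -1.8
x=15: ŷ = 27 + 6·15 = 117; e = 116.4 − 117 = -0.6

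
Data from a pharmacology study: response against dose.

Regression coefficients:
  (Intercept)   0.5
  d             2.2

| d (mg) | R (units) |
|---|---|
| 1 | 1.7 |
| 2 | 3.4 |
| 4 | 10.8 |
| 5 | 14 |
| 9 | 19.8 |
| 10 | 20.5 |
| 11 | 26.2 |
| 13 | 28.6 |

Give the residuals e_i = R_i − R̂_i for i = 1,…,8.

-1, -1.5, 1.5, 2.5, -0.5, -2, 1.5, -0.5

d=1: R̂ = 0.5 + 2.2·1 = 2.7; e = 1.7 − 2.7 = -1
d=2: R̂ = 0.5 + 2.2·2 = 4.9; e = 3.4 − 4.9 = -1.5
d=4: R̂ = 0.5 + 2.2·4 = 9.3; e = 10.8 − 9.3 = 1.5
d=5: R̂ = 0.5 + 2.2·5 = 11.5; e = 14 − 11.5 = 2.5
d=9: R̂ = 0.5 + 2.2·9 = 20.3; e = 19.8 − 20.3 = -0.5
d=10: R̂ = 0.5 + 2.2·10 = 22.5; e = 20.5 − 22.5 = -2
d=11: R̂ = 0.5 + 2.2·11 = 24.7; e = 26.2 − 24.7 = 1.5
d=13: R̂ = 0.5 + 2.2·13 = 29.1; e = 28.6 − 29.1 = -0.5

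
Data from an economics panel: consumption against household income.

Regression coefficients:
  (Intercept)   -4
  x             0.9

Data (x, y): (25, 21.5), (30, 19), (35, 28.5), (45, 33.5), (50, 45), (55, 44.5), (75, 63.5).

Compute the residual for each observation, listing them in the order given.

x=25: ŷ = -4 + 0.9·25 = 18.5; e = 21.5 − 18.5 = 3
x=30: ŷ = -4 + 0.9·30 = 23; e = 19 − 23 = -4
x=35: ŷ = -4 + 0.9·35 = 27.5; e = 28.5 − 27.5 = 1
x=45: ŷ = -4 + 0.9·45 = 36.5; e = 33.5 − 36.5 = -3
x=50: ŷ = -4 + 0.9·50 = 41; e = 45 − 41 = 4
x=55: ŷ = -4 + 0.9·55 = 45.5; e = 44.5 − 45.5 = -1
x=75: ŷ = -4 + 0.9·75 = 63.5; e = 63.5 − 63.5 = 0

3, -4, 1, -3, 4, -1, 0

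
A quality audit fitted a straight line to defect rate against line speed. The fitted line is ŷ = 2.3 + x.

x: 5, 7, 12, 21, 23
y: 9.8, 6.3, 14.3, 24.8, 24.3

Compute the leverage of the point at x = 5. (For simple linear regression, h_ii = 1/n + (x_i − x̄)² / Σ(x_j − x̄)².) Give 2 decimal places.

x̄ = (5 + 7 + 12 + 21 + 23)/5 = 13.6
Σ(x − x̄)² = 73.96 + 43.56 + 2.56 + 54.76 + 88.36 = 263.2
h = 1/5 + (-8.6)²/263.2 = 0.2 + 0.281003 = 0.48

h = 0.48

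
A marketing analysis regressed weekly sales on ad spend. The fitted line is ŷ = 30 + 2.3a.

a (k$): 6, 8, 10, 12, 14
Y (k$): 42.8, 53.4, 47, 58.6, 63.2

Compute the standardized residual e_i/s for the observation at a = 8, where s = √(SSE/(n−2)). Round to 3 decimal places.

a=6: ŷ = 30 + 2.3·6 = 43.8; e = 42.8 − 43.8 = -1
a=8: ŷ = 30 + 2.3·8 = 48.4; e = 53.4 − 48.4 = 5
a=10: ŷ = 30 + 2.3·10 = 53; e = 47 − 53 = -6
a=12: ŷ = 30 + 2.3·12 = 57.6; e = 58.6 − 57.6 = 1
a=14: ŷ = 30 + 2.3·14 = 62.2; e = 63.2 − 62.2 = 1
SSE = 1 + 25 + 36 + 1 + 1 = 64
s = √(64/3) = 4.6188
e/s = 5 / 4.6188 = 1.083

1.083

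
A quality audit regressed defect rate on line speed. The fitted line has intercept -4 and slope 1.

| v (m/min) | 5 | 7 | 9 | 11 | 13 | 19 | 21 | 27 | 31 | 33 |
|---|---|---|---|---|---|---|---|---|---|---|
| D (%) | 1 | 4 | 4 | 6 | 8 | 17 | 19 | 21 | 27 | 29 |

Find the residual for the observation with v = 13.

r = -1

ŷ = -4 + 13 = 9
r = 8 − 9 = -1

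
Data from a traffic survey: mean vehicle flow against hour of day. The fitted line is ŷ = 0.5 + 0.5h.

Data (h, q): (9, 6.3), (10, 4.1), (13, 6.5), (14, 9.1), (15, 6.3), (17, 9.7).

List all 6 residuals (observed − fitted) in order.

1.3, -1.4, -0.5, 1.6, -1.7, 0.7

h=9: ŷ = 0.5 + 0.5·9 = 5; r = 6.3 − 5 = 1.3
h=10: ŷ = 0.5 + 0.5·10 = 5.5; r = 4.1 − 5.5 = -1.4
h=13: ŷ = 0.5 + 0.5·13 = 7; r = 6.5 − 7 = -0.5
h=14: ŷ = 0.5 + 0.5·14 = 7.5; r = 9.1 − 7.5 = 1.6
h=15: ŷ = 0.5 + 0.5·15 = 8; r = 6.3 − 8 = -1.7
h=17: ŷ = 0.5 + 0.5·17 = 9; r = 9.7 − 9 = 0.7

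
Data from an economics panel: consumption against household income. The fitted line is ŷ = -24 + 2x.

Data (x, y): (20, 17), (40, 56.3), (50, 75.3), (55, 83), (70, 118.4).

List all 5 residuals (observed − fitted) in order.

x=20: ŷ = -24 + 2·20 = 16; r = 17 − 16 = 1
x=40: ŷ = -24 + 2·40 = 56; r = 56.3 − 56 = 0.3
x=50: ŷ = -24 + 2·50 = 76; r = 75.3 − 76 = -0.7
x=55: ŷ = -24 + 2·55 = 86; r = 83 − 86 = -3
x=70: ŷ = -24 + 2·70 = 116; r = 118.4 − 116 = 2.4

1, 0.3, -0.7, -3, 2.4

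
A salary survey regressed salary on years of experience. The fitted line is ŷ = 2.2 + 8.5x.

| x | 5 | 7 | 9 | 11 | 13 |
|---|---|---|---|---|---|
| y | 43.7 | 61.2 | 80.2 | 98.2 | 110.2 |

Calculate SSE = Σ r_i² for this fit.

SSE = 16

x=5: ŷ = 2.2 + 8.5·5 = 44.7; r = 43.7 − 44.7 = -1
x=7: ŷ = 2.2 + 8.5·7 = 61.7; r = 61.2 − 61.7 = -0.5
x=9: ŷ = 2.2 + 8.5·9 = 78.7; r = 80.2 − 78.7 = 1.5
x=11: ŷ = 2.2 + 8.5·11 = 95.7; r = 98.2 − 95.7 = 2.5
x=13: ŷ = 2.2 + 8.5·13 = 112.7; r = 110.2 − 112.7 = -2.5
SSE = 1 + 0.25 + 2.25 + 6.25 + 6.25 = 16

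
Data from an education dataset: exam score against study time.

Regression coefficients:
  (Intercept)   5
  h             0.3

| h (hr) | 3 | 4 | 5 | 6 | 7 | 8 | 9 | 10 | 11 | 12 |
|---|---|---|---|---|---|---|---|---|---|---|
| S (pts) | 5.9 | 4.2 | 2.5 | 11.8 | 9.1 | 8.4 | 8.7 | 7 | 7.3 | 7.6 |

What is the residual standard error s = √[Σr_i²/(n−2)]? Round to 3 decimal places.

h=3: ŷ = 5 + 0.3·3 = 5.9; r = 5.9 − 5.9 = 0
h=4: ŷ = 5 + 0.3·4 = 6.2; r = 4.2 − 6.2 = -2
h=5: ŷ = 5 + 0.3·5 = 6.5; r = 2.5 − 6.5 = -4
h=6: ŷ = 5 + 0.3·6 = 6.8; r = 11.8 − 6.8 = 5
h=7: ŷ = 5 + 0.3·7 = 7.1; r = 9.1 − 7.1 = 2
h=8: ŷ = 5 + 0.3·8 = 7.4; r = 8.4 − 7.4 = 1
h=9: ŷ = 5 + 0.3·9 = 7.7; r = 8.7 − 7.7 = 1
h=10: ŷ = 5 + 0.3·10 = 8; r = 7 − 8 = -1
h=11: ŷ = 5 + 0.3·11 = 8.3; r = 7.3 − 8.3 = -1
h=12: ŷ = 5 + 0.3·12 = 8.6; r = 7.6 − 8.6 = -1
SSE = 0 + 4 + 16 + 25 + 4 + 1 + 1 + 1 + 1 + 1 = 54
s = √(54/8) = √6.75 ≈ 2.598

s = 2.598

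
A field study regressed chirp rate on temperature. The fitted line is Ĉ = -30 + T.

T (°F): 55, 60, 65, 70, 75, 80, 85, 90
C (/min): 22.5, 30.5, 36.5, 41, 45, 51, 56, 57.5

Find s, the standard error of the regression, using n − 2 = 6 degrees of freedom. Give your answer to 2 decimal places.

s = 1.73

T=55: Ĉ = -30 + 55 = 25; e = 22.5 − 25 = -2.5
T=60: Ĉ = -30 + 60 = 30; e = 30.5 − 30 = 0.5
T=65: Ĉ = -30 + 65 = 35; e = 36.5 − 35 = 1.5
T=70: Ĉ = -30 + 70 = 40; e = 41 − 40 = 1
T=75: Ĉ = -30 + 75 = 45; e = 45 − 45 = 0
T=80: Ĉ = -30 + 80 = 50; e = 51 − 50 = 1
T=85: Ĉ = -30 + 85 = 55; e = 56 − 55 = 1
T=90: Ĉ = -30 + 90 = 60; e = 57.5 − 60 = -2.5
SSE = 6.25 + 0.25 + 2.25 + 1 + 0 + 1 + 1 + 6.25 = 18
s = √(18/6) = √3 ≈ 1.73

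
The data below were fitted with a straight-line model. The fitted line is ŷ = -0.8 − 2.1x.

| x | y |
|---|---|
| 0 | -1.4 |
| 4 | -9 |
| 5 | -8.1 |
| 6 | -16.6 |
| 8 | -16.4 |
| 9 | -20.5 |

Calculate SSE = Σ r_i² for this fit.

x=0: ŷ = -0.8 − 2.1·0 = -0.8; r = -1.4 − (-0.8) = -0.6
x=4: ŷ = -0.8 − 2.1·4 = -9.2; r = -9 − (-9.2) = 0.2
x=5: ŷ = -0.8 − 2.1·5 = -11.3; r = -8.1 − (-11.3) = 3.2
x=6: ŷ = -0.8 − 2.1·6 = -13.4; r = -16.6 − (-13.4) = -3.2
x=8: ŷ = -0.8 − 2.1·8 = -17.6; r = -16.4 − (-17.6) = 1.2
x=9: ŷ = -0.8 − 2.1·9 = -19.7; r = -20.5 − (-19.7) = -0.8
SSE = 0.36 + 0.04 + 10.24 + 10.24 + 1.44 + 0.64 = 22.96

SSE = 22.96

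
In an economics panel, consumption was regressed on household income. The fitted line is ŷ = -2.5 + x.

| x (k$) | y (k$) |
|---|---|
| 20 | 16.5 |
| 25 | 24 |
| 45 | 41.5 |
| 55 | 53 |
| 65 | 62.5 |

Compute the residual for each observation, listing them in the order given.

x=20: ŷ = -2.5 + 20 = 17.5; e = 16.5 − 17.5 = -1
x=25: ŷ = -2.5 + 25 = 22.5; e = 24 − 22.5 = 1.5
x=45: ŷ = -2.5 + 45 = 42.5; e = 41.5 − 42.5 = -1
x=55: ŷ = -2.5 + 55 = 52.5; e = 53 − 52.5 = 0.5
x=65: ŷ = -2.5 + 65 = 62.5; e = 62.5 − 62.5 = 0

-1, 1.5, -1, 0.5, 0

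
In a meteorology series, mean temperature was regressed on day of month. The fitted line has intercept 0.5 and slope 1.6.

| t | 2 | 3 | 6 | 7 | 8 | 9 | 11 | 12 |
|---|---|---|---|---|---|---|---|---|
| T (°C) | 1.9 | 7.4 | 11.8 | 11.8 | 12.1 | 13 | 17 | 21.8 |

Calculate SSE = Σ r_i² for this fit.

SSE = 21.22

t=2: ŷ = 0.5 + 1.6·2 = 3.7; r = 1.9 − 3.7 = -1.8
t=3: ŷ = 0.5 + 1.6·3 = 5.3; r = 7.4 − 5.3 = 2.1
t=6: ŷ = 0.5 + 1.6·6 = 10.1; r = 11.8 − 10.1 = 1.7
t=7: ŷ = 0.5 + 1.6·7 = 11.7; r = 11.8 − 11.7 = 0.1
t=8: ŷ = 0.5 + 1.6·8 = 13.3; r = 12.1 − 13.3 = -1.2
t=9: ŷ = 0.5 + 1.6·9 = 14.9; r = 13 − 14.9 = -1.9
t=11: ŷ = 0.5 + 1.6·11 = 18.1; r = 17 − 18.1 = -1.1
t=12: ŷ = 0.5 + 1.6·12 = 19.7; r = 21.8 − 19.7 = 2.1
SSE = 3.24 + 4.41 + 2.89 + 0.01 + 1.44 + 3.61 + 1.21 + 4.41 = 21.22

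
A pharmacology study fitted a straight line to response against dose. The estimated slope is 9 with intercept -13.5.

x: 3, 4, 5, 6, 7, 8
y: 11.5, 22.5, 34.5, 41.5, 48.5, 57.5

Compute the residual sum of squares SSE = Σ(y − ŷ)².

SSE = 16

x=3: ŷ = -13.5 + 9·3 = 13.5; r = 11.5 − 13.5 = -2
x=4: ŷ = -13.5 + 9·4 = 22.5; r = 22.5 − 22.5 = 0
x=5: ŷ = -13.5 + 9·5 = 31.5; r = 34.5 − 31.5 = 3
x=6: ŷ = -13.5 + 9·6 = 40.5; r = 41.5 − 40.5 = 1
x=7: ŷ = -13.5 + 9·7 = 49.5; r = 48.5 − 49.5 = -1
x=8: ŷ = -13.5 + 9·8 = 58.5; r = 57.5 − 58.5 = -1
SSE = 4 + 0 + 9 + 1 + 1 + 1 = 16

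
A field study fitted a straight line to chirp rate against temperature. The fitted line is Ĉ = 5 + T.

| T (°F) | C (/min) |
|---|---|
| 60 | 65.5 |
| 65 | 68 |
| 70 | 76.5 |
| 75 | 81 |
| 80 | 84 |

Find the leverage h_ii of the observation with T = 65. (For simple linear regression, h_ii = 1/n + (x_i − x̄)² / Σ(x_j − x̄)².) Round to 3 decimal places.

h = 0.300

T̄ = (60 + 65 + 70 + 75 + 80)/5 = 70
Σ(T − T̄)² = 100 + 25 + 0 + 25 + 100 = 250
h = 1/5 + (-5)²/250 = 0.2 + 0.1 = 0.300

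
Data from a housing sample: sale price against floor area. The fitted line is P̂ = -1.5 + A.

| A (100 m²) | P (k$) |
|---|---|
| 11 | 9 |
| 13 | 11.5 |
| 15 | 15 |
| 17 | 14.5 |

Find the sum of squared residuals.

A=11: P̂ = -1.5 + 11 = 9.5; r = 9 − 9.5 = -0.5
A=13: P̂ = -1.5 + 13 = 11.5; r = 11.5 − 11.5 = 0
A=15: P̂ = -1.5 + 15 = 13.5; r = 15 − 13.5 = 1.5
A=17: P̂ = -1.5 + 17 = 15.5; r = 14.5 − 15.5 = -1
SSE = 0.25 + 0 + 2.25 + 1 = 3.5

SSE = 3.5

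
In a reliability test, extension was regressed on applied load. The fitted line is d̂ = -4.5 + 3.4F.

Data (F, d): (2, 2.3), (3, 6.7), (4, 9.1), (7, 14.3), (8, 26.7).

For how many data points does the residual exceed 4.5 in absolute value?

F=2: d̂ = -4.5 + 3.4·2 = 2.3; e = 2.3 − 2.3 = 0
F=3: d̂ = -4.5 + 3.4·3 = 5.7; e = 6.7 − 5.7 = 1
F=4: d̂ = -4.5 + 3.4·4 = 9.1; e = 9.1 − 9.1 = 0
F=7: d̂ = -4.5 + 3.4·7 = 19.3; e = 14.3 − 19.3 = -5
F=8: d̂ = -4.5 + 3.4·8 = 22.7; e = 26.7 − 22.7 = 4
|e| > 4.5: F=7 (|e|=5) → 1

1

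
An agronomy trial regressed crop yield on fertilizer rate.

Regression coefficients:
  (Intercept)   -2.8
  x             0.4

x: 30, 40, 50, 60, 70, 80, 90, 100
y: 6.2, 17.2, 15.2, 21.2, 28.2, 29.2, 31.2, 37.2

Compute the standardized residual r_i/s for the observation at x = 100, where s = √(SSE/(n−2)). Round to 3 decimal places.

0.000

x=30: ŷ = -2.8 + 0.4·30 = 9.2; r = 6.2 − 9.2 = -3
x=40: ŷ = -2.8 + 0.4·40 = 13.2; r = 17.2 − 13.2 = 4
x=50: ŷ = -2.8 + 0.4·50 = 17.2; r = 15.2 − 17.2 = -2
x=60: ŷ = -2.8 + 0.4·60 = 21.2; r = 21.2 − 21.2 = 0
x=70: ŷ = -2.8 + 0.4·70 = 25.2; r = 28.2 − 25.2 = 3
x=80: ŷ = -2.8 + 0.4·80 = 29.2; r = 29.2 − 29.2 = 0
x=90: ŷ = -2.8 + 0.4·90 = 33.2; r = 31.2 − 33.2 = -2
x=100: ŷ = -2.8 + 0.4·100 = 37.2; r = 37.2 − 37.2 = 0
SSE = 9 + 16 + 4 + 0 + 9 + 0 + 4 + 0 = 42
s = √(42/6) = 2.64575
r/s = 0 / 2.64575 = 0.000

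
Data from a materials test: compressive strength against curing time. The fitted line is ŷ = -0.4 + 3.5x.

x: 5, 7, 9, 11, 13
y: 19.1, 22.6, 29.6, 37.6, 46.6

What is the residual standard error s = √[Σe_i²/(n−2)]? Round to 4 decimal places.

x=5: ŷ = -0.4 + 3.5·5 = 17.1; e = 19.1 − 17.1 = 2
x=7: ŷ = -0.4 + 3.5·7 = 24.1; e = 22.6 − 24.1 = -1.5
x=9: ŷ = -0.4 + 3.5·9 = 31.1; e = 29.6 − 31.1 = -1.5
x=11: ŷ = -0.4 + 3.5·11 = 38.1; e = 37.6 − 38.1 = -0.5
x=13: ŷ = -0.4 + 3.5·13 = 45.1; e = 46.6 − 45.1 = 1.5
SSE = 4 + 2.25 + 2.25 + 0.25 + 2.25 = 11
s = √(11/3) = √3.66667 ≈ 1.9149

s = 1.9149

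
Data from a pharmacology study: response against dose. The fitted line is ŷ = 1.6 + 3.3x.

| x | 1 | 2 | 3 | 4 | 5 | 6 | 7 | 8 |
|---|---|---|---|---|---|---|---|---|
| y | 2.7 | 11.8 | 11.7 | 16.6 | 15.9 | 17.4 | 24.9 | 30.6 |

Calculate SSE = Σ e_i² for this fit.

SSE = 48.72

x=1: ŷ = 1.6 + 3.3·1 = 4.9; e = 2.7 − 4.9 = -2.2
x=2: ŷ = 1.6 + 3.3·2 = 8.2; e = 11.8 − 8.2 = 3.6
x=3: ŷ = 1.6 + 3.3·3 = 11.5; e = 11.7 − 11.5 = 0.2
x=4: ŷ = 1.6 + 3.3·4 = 14.8; e = 16.6 − 14.8 = 1.8
x=5: ŷ = 1.6 + 3.3·5 = 18.1; e = 15.9 − 18.1 = -2.2
x=6: ŷ = 1.6 + 3.3·6 = 21.4; e = 17.4 − 21.4 = -4
x=7: ŷ = 1.6 + 3.3·7 = 24.7; e = 24.9 − 24.7 = 0.2
x=8: ŷ = 1.6 + 3.3·8 = 28; e = 30.6 − 28 = 2.6
SSE = 4.84 + 12.96 + 0.04 + 3.24 + 4.84 + 16 + 0.04 + 6.76 = 48.72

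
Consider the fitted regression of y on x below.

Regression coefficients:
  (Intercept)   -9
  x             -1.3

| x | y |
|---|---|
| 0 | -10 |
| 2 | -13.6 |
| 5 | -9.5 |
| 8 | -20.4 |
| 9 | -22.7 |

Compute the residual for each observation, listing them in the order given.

x=0: ŷ = -9 − 1.3·0 = -9; e = -10 − (-9) = -1
x=2: ŷ = -9 − 1.3·2 = -11.6; e = -13.6 − (-11.6) = -2
x=5: ŷ = -9 − 1.3·5 = -15.5; e = -9.5 − (-15.5) = 6
x=8: ŷ = -9 − 1.3·8 = -19.4; e = -20.4 − (-19.4) = -1
x=9: ŷ = -9 − 1.3·9 = -20.7; e = -22.7 − (-20.7) = -2

-1, -2, 6, -1, -2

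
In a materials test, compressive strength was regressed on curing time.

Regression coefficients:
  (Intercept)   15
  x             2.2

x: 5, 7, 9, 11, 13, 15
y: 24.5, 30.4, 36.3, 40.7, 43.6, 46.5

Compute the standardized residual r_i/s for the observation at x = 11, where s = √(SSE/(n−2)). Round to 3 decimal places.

1.000

x=5: ŷ = 15 + 2.2·5 = 26; r = 24.5 − 26 = -1.5
x=7: ŷ = 15 + 2.2·7 = 30.4; r = 30.4 − 30.4 = 0
x=9: ŷ = 15 + 2.2·9 = 34.8; r = 36.3 − 34.8 = 1.5
x=11: ŷ = 15 + 2.2·11 = 39.2; r = 40.7 − 39.2 = 1.5
x=13: ŷ = 15 + 2.2·13 = 43.6; r = 43.6 − 43.6 = 0
x=15: ŷ = 15 + 2.2·15 = 48; r = 46.5 − 48 = -1.5
SSE = 2.25 + 0 + 2.25 + 2.25 + 0 + 2.25 = 9
s = √(9/4) = 1.5
r/s = 1.5 / 1.5 = 1.000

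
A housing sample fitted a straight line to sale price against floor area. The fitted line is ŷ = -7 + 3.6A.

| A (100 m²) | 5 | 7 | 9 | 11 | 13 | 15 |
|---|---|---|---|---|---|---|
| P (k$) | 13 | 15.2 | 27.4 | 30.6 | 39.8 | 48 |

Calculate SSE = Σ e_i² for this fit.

A=5: ŷ = -7 + 3.6·5 = 11; e = 13 − 11 = 2
A=7: ŷ = -7 + 3.6·7 = 18.2; e = 15.2 − 18.2 = -3
A=9: ŷ = -7 + 3.6·9 = 25.4; e = 27.4 − 25.4 = 2
A=11: ŷ = -7 + 3.6·11 = 32.6; e = 30.6 − 32.6 = -2
A=13: ŷ = -7 + 3.6·13 = 39.8; e = 39.8 − 39.8 = 0
A=15: ŷ = -7 + 3.6·15 = 47; e = 48 − 47 = 1
SSE = 4 + 9 + 4 + 4 + 0 + 1 = 22

SSE = 22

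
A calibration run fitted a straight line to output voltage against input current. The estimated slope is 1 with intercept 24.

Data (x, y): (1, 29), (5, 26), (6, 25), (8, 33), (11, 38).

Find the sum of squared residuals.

SSE = 60

x=1: ŷ = 24 + 1 = 25; r = 29 − 25 = 4
x=5: ŷ = 24 + 5 = 29; r = 26 − 29 = -3
x=6: ŷ = 24 + 6 = 30; r = 25 − 30 = -5
x=8: ŷ = 24 + 8 = 32; r = 33 − 32 = 1
x=11: ŷ = 24 + 11 = 35; r = 38 − 35 = 3
SSE = 16 + 9 + 25 + 1 + 9 = 60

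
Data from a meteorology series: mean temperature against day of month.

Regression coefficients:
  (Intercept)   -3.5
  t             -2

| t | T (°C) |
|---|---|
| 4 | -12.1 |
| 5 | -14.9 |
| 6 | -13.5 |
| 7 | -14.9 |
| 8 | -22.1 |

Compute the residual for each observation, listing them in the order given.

-0.6, -1.4, 2, 2.6, -2.6

t=4: T̂ = -3.5 − 2·4 = -11.5; r = -12.1 − (-11.5) = -0.6
t=5: T̂ = -3.5 − 2·5 = -13.5; r = -14.9 − (-13.5) = -1.4
t=6: T̂ = -3.5 − 2·6 = -15.5; r = -13.5 − (-15.5) = 2
t=7: T̂ = -3.5 − 2·7 = -17.5; r = -14.9 − (-17.5) = 2.6
t=8: T̂ = -3.5 − 2·8 = -19.5; r = -22.1 − (-19.5) = -2.6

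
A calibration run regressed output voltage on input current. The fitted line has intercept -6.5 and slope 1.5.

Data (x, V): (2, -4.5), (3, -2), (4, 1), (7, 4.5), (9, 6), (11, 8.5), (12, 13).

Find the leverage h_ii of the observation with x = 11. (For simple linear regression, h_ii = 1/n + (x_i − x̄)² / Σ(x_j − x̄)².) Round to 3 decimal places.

h = 0.324

x̄ = (2 + 3 + 4 + 7 + 9 + 11 + 12)/7 = 6.85714
Σ(x − x̄)² = 23.5918 + 14.8776 + 8.16327 + 0.0204082 + 4.59184 + 17.1633 + 26.449 = 94.8571
h = 1/7 + (4.14286)²/94.8571 = 0.142857 + 0.180938 = 0.324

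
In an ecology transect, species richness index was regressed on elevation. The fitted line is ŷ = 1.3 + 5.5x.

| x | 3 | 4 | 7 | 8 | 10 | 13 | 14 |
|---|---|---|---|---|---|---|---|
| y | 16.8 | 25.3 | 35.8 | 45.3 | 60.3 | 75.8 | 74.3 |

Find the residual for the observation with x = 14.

ŷ = 1.3 + 5.5·14 = 78.3
e = 74.3 − 78.3 = -4

e = -4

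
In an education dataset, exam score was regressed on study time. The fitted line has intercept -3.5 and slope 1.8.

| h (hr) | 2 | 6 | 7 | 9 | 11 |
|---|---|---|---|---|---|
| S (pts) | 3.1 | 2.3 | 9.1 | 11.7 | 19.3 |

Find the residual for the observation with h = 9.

Ŝ = -3.5 + 1.8·9 = 12.7
e = 11.7 − 12.7 = -1

e = -1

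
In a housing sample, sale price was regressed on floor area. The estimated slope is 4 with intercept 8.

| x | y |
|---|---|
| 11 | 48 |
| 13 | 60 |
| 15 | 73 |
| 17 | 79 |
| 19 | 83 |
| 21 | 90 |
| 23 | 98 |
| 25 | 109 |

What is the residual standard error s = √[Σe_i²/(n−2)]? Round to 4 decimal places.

s = 3.1623

x=11: ŷ = 8 + 4·11 = 52; e = 48 − 52 = -4
x=13: ŷ = 8 + 4·13 = 60; e = 60 − 60 = 0
x=15: ŷ = 8 + 4·15 = 68; e = 73 − 68 = 5
x=17: ŷ = 8 + 4·17 = 76; e = 79 − 76 = 3
x=19: ŷ = 8 + 4·19 = 84; e = 83 − 84 = -1
x=21: ŷ = 8 + 4·21 = 92; e = 90 − 92 = -2
x=23: ŷ = 8 + 4·23 = 100; e = 98 − 100 = -2
x=25: ŷ = 8 + 4·25 = 108; e = 109 − 108 = 1
SSE = 16 + 0 + 25 + 9 + 1 + 4 + 4 + 1 = 60
s = √(60/6) = √10 ≈ 3.1623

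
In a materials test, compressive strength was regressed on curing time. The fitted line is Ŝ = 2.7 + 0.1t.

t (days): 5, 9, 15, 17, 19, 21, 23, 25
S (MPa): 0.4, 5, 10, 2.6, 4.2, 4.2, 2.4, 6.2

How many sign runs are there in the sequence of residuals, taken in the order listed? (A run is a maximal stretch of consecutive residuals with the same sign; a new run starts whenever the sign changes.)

t=5: Ŝ = 2.7 + 0.1·5 = 3.2; e = 0.4 − 3.2 = -2.8
t=9: Ŝ = 2.7 + 0.1·9 = 3.6; e = 5 − 3.6 = 1.4
t=15: Ŝ = 2.7 + 0.1·15 = 4.2; e = 10 − 4.2 = 5.8
t=17: Ŝ = 2.7 + 0.1·17 = 4.4; e = 2.6 − 4.4 = -1.8
t=19: Ŝ = 2.7 + 0.1·19 = 4.6; e = 4.2 − 4.6 = -0.4
t=21: Ŝ = 2.7 + 0.1·21 = 4.8; e = 4.2 − 4.8 = -0.6
t=23: Ŝ = 2.7 + 0.1·23 = 5; e = 2.4 − 5 = -2.6
t=25: Ŝ = 2.7 + 0.1·25 = 5.2; e = 6.2 − 5.2 = 1
Signs: − + + − − − − +
Runs: −×1, +×2, −×4, +×1 → 4

4 runs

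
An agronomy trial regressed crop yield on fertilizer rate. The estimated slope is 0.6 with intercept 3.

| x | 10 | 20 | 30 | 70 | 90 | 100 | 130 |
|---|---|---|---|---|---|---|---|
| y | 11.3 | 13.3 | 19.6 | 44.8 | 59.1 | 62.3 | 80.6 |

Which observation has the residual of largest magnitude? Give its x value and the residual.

x=10: ŷ = 3 + 0.6·10 = 9; e = 11.3 − 9 = 2.3
x=20: ŷ = 3 + 0.6·20 = 15; e = 13.3 − 15 = -1.7
x=30: ŷ = 3 + 0.6·30 = 21; e = 19.6 − 21 = -1.4
x=70: ŷ = 3 + 0.6·70 = 45; e = 44.8 − 45 = -0.2
x=90: ŷ = 3 + 0.6·90 = 57; e = 59.1 − 57 = 2.1
x=100: ŷ = 3 + 0.6·100 = 63; e = 62.3 − 63 = -0.7
x=130: ŷ = 3 + 0.6·130 = 81; e = 80.6 − 81 = -0.4
Largest |e| is 2.3 at x = 10, residual 2.3.

x = 10, e = 2.3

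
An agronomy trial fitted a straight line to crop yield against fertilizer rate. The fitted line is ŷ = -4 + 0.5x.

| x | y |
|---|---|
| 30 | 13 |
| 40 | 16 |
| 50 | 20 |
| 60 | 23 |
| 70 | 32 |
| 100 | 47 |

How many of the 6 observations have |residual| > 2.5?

x=30: ŷ = -4 + 0.5·30 = 11; r = 13 − 11 = 2
x=40: ŷ = -4 + 0.5·40 = 16; r = 16 − 16 = 0
x=50: ŷ = -4 + 0.5·50 = 21; r = 20 − 21 = -1
x=60: ŷ = -4 + 0.5·60 = 26; r = 23 − 26 = -3
x=70: ŷ = -4 + 0.5·70 = 31; r = 32 − 31 = 1
x=100: ŷ = -4 + 0.5·100 = 46; r = 47 − 46 = 1
|r| > 2.5: x=60 (|r|=3) → 1

1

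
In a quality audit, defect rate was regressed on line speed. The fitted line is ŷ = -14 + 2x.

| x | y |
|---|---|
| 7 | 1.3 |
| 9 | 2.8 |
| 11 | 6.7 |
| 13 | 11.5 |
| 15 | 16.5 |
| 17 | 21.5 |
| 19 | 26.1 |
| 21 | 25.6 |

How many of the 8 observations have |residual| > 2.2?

x=7: ŷ = -14 + 2·7 = 0; r = 1.3 − 0 = 1.3
x=9: ŷ = -14 + 2·9 = 4; r = 2.8 − 4 = -1.2
x=11: ŷ = -14 + 2·11 = 8; r = 6.7 − 8 = -1.3
x=13: ŷ = -14 + 2·13 = 12; r = 11.5 − 12 = -0.5
x=15: ŷ = -14 + 2·15 = 16; r = 16.5 − 16 = 0.5
x=17: ŷ = -14 + 2·17 = 20; r = 21.5 − 20 = 1.5
x=19: ŷ = -14 + 2·19 = 24; r = 26.1 − 24 = 2.1
x=21: ŷ = -14 + 2·21 = 28; r = 25.6 − 28 = -2.4
|r| > 2.2: x=21 (|r|=2.4) → 1

1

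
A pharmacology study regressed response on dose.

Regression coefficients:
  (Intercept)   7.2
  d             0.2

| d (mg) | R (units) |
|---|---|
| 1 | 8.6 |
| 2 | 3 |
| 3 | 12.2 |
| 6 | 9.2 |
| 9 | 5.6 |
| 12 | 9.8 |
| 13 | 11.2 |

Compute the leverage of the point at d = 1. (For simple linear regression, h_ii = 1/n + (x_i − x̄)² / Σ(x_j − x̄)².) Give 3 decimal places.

h = 0.362

d̄ = (1 + 2 + 3 + 6 + 9 + 12 + 13)/7 = 6.57143
Σ(d − d̄)² = 31.0408 + 20.898 + 12.7551 + 0.326531 + 5.89796 + 29.4694 + 41.3265 = 141.714
h = 1/7 + (-5.57143)²/141.714 = 0.142857 + 0.219038 = 0.362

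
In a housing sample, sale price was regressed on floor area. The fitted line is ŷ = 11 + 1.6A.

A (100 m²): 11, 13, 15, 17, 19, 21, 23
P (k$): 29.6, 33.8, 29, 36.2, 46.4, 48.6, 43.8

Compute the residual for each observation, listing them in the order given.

A=11: ŷ = 11 + 1.6·11 = 28.6; e = 29.6 − 28.6 = 1
A=13: ŷ = 11 + 1.6·13 = 31.8; e = 33.8 − 31.8 = 2
A=15: ŷ = 11 + 1.6·15 = 35; e = 29 − 35 = -6
A=17: ŷ = 11 + 1.6·17 = 38.2; e = 36.2 − 38.2 = -2
A=19: ŷ = 11 + 1.6·19 = 41.4; e = 46.4 − 41.4 = 5
A=21: ŷ = 11 + 1.6·21 = 44.6; e = 48.6 − 44.6 = 4
A=23: ŷ = 11 + 1.6·23 = 47.8; e = 43.8 − 47.8 = -4

1, 2, -6, -2, 5, 4, -4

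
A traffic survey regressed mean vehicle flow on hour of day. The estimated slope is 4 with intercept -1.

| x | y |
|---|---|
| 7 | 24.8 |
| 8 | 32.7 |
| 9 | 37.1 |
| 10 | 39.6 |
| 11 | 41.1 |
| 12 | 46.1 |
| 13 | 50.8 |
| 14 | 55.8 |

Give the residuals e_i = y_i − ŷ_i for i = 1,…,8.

x=7: ŷ = -1 + 4·7 = 27; e = 24.8 − 27 = -2.2
x=8: ŷ = -1 + 4·8 = 31; e = 32.7 − 31 = 1.7
x=9: ŷ = -1 + 4·9 = 35; e = 37.1 − 35 = 2.1
x=10: ŷ = -1 + 4·10 = 39; e = 39.6 − 39 = 0.6
x=11: ŷ = -1 + 4·11 = 43; e = 41.1 − 43 = -1.9
x=12: ŷ = -1 + 4·12 = 47; e = 46.1 − 47 = -0.9
x=13: ŷ = -1 + 4·13 = 51; e = 50.8 − 51 = -0.2
x=14: ŷ = -1 + 4·14 = 55; e = 55.8 − 55 = 0.8

-2.2, 1.7, 2.1, 0.6, -1.9, -0.9, -0.2, 0.8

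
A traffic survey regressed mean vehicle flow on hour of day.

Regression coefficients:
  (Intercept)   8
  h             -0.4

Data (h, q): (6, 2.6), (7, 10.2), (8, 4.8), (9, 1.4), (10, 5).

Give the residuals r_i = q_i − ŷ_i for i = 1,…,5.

-3, 5, 0, -3, 1

h=6: ŷ = 8 − 0.4·6 = 5.6; r = 2.6 − 5.6 = -3
h=7: ŷ = 8 − 0.4·7 = 5.2; r = 10.2 − 5.2 = 5
h=8: ŷ = 8 − 0.4·8 = 4.8; r = 4.8 − 4.8 = 0
h=9: ŷ = 8 − 0.4·9 = 4.4; r = 1.4 − 4.4 = -3
h=10: ŷ = 8 − 0.4·10 = 4; r = 5 − 4 = 1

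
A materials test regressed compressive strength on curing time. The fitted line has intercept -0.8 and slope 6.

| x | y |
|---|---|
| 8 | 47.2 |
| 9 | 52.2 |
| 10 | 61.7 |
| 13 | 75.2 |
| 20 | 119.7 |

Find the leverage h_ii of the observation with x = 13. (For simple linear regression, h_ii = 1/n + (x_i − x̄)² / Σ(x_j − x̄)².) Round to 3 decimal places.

h = 0.211

x̄ = (8 + 9 + 10 + 13 + 20)/5 = 12
Σ(x − x̄)² = 16 + 9 + 4 + 1 + 64 = 94
h = 1/5 + (1)²/94 = 0.2 + 0.0106383 = 0.211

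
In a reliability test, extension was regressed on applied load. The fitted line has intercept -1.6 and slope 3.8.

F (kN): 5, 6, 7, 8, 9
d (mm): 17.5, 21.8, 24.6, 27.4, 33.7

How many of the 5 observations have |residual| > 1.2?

1

F=5: ŷ = -1.6 + 3.8·5 = 17.4; r = 17.5 − 17.4 = 0.1
F=6: ŷ = -1.6 + 3.8·6 = 21.2; r = 21.8 − 21.2 = 0.6
F=7: ŷ = -1.6 + 3.8·7 = 25; r = 24.6 − 25 = -0.4
F=8: ŷ = -1.6 + 3.8·8 = 28.8; r = 27.4 − 28.8 = -1.4
F=9: ŷ = -1.6 + 3.8·9 = 32.6; r = 33.7 − 32.6 = 1.1
|r| > 1.2: F=8 (|r|=1.4) → 1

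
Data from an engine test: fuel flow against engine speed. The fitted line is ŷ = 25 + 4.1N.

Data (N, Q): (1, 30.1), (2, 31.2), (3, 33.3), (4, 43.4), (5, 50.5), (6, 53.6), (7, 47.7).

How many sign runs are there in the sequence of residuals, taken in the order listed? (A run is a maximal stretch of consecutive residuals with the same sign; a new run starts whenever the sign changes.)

4 runs

N=1: ŷ = 25 + 4.1·1 = 29.1; e = 30.1 − 29.1 = 1
N=2: ŷ = 25 + 4.1·2 = 33.2; e = 31.2 − 33.2 = -2
N=3: ŷ = 25 + 4.1·3 = 37.3; e = 33.3 − 37.3 = -4
N=4: ŷ = 25 + 4.1·4 = 41.4; e = 43.4 − 41.4 = 2
N=5: ŷ = 25 + 4.1·5 = 45.5; e = 50.5 − 45.5 = 5
N=6: ŷ = 25 + 4.1·6 = 49.6; e = 53.6 − 49.6 = 4
N=7: ŷ = 25 + 4.1·7 = 53.7; e = 47.7 − 53.7 = -6
Signs: + − − + + + −
Runs: +×1, −×2, +×3, −×1 → 4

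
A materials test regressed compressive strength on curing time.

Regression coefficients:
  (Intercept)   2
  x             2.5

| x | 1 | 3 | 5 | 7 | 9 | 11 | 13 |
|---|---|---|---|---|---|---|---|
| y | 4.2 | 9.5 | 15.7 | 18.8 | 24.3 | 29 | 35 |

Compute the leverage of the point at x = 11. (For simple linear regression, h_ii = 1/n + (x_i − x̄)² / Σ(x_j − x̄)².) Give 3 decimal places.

h = 0.286

x̄ = (1 + 3 + 5 + 7 + 9 + 11 + 13)/7 = 7
Σ(x − x̄)² = 36 + 16 + 4 + 0 + 4 + 16 + 36 = 112
h = 1/7 + (4)²/112 = 0.142857 + 0.142857 = 0.286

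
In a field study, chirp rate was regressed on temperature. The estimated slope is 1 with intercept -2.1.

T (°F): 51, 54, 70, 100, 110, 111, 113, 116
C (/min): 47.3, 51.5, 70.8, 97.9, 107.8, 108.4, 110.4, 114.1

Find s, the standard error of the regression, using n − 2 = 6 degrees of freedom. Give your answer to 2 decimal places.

s = 1.40

T=51: Ĉ = -2.1 + 51 = 48.9; r = 47.3 − 48.9 = -1.6
T=54: Ĉ = -2.1 + 54 = 51.9; r = 51.5 − 51.9 = -0.4
T=70: Ĉ = -2.1 + 70 = 67.9; r = 70.8 − 67.9 = 2.9
T=100: Ĉ = -2.1 + 100 = 97.9; r = 97.9 − 97.9 = 0
T=110: Ĉ = -2.1 + 110 = 107.9; r = 107.8 − 107.9 = -0.1
T=111: Ĉ = -2.1 + 111 = 108.9; r = 108.4 − 108.9 = -0.5
T=113: Ĉ = -2.1 + 113 = 110.9; r = 110.4 − 110.9 = -0.5
T=116: Ĉ = -2.1 + 116 = 113.9; r = 114.1 − 113.9 = 0.2
SSE = 2.56 + 0.16 + 8.41 + 0 + 0.01 + 0.25 + 0.25 + 0.04 = 11.68
s = √(11.68/6) = √1.94667 ≈ 1.40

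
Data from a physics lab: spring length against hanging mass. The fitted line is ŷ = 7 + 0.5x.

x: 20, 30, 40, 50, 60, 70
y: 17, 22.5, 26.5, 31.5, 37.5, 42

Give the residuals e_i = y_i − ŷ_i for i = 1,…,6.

0, 0.5, -0.5, -0.5, 0.5, 0

x=20: ŷ = 7 + 0.5·20 = 17; e = 17 − 17 = 0
x=30: ŷ = 7 + 0.5·30 = 22; e = 22.5 − 22 = 0.5
x=40: ŷ = 7 + 0.5·40 = 27; e = 26.5 − 27 = -0.5
x=50: ŷ = 7 + 0.5·50 = 32; e = 31.5 − 32 = -0.5
x=60: ŷ = 7 + 0.5·60 = 37; e = 37.5 − 37 = 0.5
x=70: ŷ = 7 + 0.5·70 = 42; e = 42 − 42 = 0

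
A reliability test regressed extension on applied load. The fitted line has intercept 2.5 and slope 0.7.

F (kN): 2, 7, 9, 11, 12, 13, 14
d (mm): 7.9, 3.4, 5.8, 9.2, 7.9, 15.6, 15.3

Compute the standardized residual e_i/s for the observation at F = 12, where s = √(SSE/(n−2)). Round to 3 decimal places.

-0.769

F=2: ŷ = 2.5 + 0.7·2 = 3.9; e = 7.9 − 3.9 = 4
F=7: ŷ = 2.5 + 0.7·7 = 7.4; e = 3.4 − 7.4 = -4
F=9: ŷ = 2.5 + 0.7·9 = 8.8; e = 5.8 − 8.8 = -3
F=11: ŷ = 2.5 + 0.7·11 = 10.2; e = 9.2 − 10.2 = -1
F=12: ŷ = 2.5 + 0.7·12 = 10.9; e = 7.9 − 10.9 = -3
F=13: ŷ = 2.5 + 0.7·13 = 11.6; e = 15.6 − 11.6 = 4
F=14: ŷ = 2.5 + 0.7·14 = 12.3; e = 15.3 − 12.3 = 3
SSE = 16 + 16 + 9 + 1 + 9 + 16 + 9 = 76
s = √(76/5) = 3.89872
e/s = -3 / 3.89872 = -0.769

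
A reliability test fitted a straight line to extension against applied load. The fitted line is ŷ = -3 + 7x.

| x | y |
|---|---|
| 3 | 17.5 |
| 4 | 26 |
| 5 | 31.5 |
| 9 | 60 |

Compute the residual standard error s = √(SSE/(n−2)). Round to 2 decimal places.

s = 0.87

x=3: ŷ = -3 + 7·3 = 18; r = 17.5 − 18 = -0.5
x=4: ŷ = -3 + 7·4 = 25; r = 26 − 25 = 1
x=5: ŷ = -3 + 7·5 = 32; r = 31.5 − 32 = -0.5
x=9: ŷ = -3 + 7·9 = 60; r = 60 − 60 = 0
SSE = 0.25 + 1 + 0.25 + 0 = 1.5
s = √(1.5/2) = √0.75 ≈ 0.87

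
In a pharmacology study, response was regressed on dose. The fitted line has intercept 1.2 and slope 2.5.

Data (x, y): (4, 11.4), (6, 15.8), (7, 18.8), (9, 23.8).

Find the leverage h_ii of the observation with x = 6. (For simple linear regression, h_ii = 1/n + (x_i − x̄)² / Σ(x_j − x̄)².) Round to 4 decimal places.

h = 0.2692

x̄ = (4 + 6 + 7 + 9)/4 = 6.5
Σ(x − x̄)² = 6.25 + 0.25 + 0.25 + 6.25 = 13
h = 1/4 + (-0.5)²/13 = 0.25 + 0.0192308 = 0.2692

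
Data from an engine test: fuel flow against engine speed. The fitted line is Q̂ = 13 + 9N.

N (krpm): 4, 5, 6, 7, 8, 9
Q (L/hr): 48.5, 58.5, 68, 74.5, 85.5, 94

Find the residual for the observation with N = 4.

Q̂ = 13 + 9·4 = 49
e = 48.5 − 49 = -0.5

e = -0.5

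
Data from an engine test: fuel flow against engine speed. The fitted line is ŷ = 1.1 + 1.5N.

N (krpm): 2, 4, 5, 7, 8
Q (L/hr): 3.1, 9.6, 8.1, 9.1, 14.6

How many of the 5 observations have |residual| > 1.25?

3

N=2: ŷ = 1.1 + 1.5·2 = 4.1; r = 3.1 − 4.1 = -1
N=4: ŷ = 1.1 + 1.5·4 = 7.1; r = 9.6 − 7.1 = 2.5
N=5: ŷ = 1.1 + 1.5·5 = 8.6; r = 8.1 − 8.6 = -0.5
N=7: ŷ = 1.1 + 1.5·7 = 11.6; r = 9.1 − 11.6 = -2.5
N=8: ŷ = 1.1 + 1.5·8 = 13.1; r = 14.6 − 13.1 = 1.5
|r| > 1.25: N=4 (|r|=2.5), N=7 (|r|=2.5), N=8 (|r|=1.5) → 3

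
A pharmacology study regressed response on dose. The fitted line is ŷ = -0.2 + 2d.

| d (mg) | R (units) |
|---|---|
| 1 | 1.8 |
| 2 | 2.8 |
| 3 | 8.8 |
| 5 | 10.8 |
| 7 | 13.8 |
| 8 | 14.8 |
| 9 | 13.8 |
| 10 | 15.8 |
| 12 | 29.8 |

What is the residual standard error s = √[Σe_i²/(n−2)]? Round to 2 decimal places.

d=1: ŷ = -0.2 + 2·1 = 1.8; e = 1.8 − 1.8 = 0
d=2: ŷ = -0.2 + 2·2 = 3.8; e = 2.8 − 3.8 = -1
d=3: ŷ = -0.2 + 2·3 = 5.8; e = 8.8 − 5.8 = 3
d=5: ŷ = -0.2 + 2·5 = 9.8; e = 10.8 − 9.8 = 1
d=7: ŷ = -0.2 + 2·7 = 13.8; e = 13.8 − 13.8 = 0
d=8: ŷ = -0.2 + 2·8 = 15.8; e = 14.8 − 15.8 = -1
d=9: ŷ = -0.2 + 2·9 = 17.8; e = 13.8 − 17.8 = -4
d=10: ŷ = -0.2 + 2·10 = 19.8; e = 15.8 − 19.8 = -4
d=12: ŷ = -0.2 + 2·12 = 23.8; e = 29.8 − 23.8 = 6
SSE = 0 + 1 + 9 + 1 + 0 + 1 + 16 + 16 + 36 = 80
s = √(80/7) = √11.4286 ≈ 3.38

s = 3.38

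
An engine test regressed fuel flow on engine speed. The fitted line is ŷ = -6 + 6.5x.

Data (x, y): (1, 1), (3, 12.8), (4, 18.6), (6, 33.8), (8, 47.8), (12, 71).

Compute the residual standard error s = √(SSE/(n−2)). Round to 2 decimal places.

s = 1.38

x=1: ŷ = -6 + 6.5·1 = 0.5; e = 1 − 0.5 = 0.5
x=3: ŷ = -6 + 6.5·3 = 13.5; e = 12.8 − 13.5 = -0.7
x=4: ŷ = -6 + 6.5·4 = 20; e = 18.6 − 20 = -1.4
x=6: ŷ = -6 + 6.5·6 = 33; e = 33.8 − 33 = 0.8
x=8: ŷ = -6 + 6.5·8 = 46; e = 47.8 − 46 = 1.8
x=12: ŷ = -6 + 6.5·12 = 72; e = 71 − 72 = -1
SSE = 0.25 + 0.49 + 1.96 + 0.64 + 3.24 + 1 = 7.58
s = √(7.58/4) = √1.895 ≈ 1.38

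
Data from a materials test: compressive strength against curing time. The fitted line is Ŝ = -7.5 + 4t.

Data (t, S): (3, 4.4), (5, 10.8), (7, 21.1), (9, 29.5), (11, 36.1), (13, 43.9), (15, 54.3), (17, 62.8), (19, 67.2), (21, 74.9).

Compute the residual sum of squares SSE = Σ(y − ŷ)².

t=3: Ŝ = -7.5 + 4·3 = 4.5; e = 4.4 − 4.5 = -0.1
t=5: Ŝ = -7.5 + 4·5 = 12.5; e = 10.8 − 12.5 = -1.7
t=7: Ŝ = -7.5 + 4·7 = 20.5; e = 21.1 − 20.5 = 0.6
t=9: Ŝ = -7.5 + 4·9 = 28.5; e = 29.5 − 28.5 = 1
t=11: Ŝ = -7.5 + 4·11 = 36.5; e = 36.1 − 36.5 = -0.4
t=13: Ŝ = -7.5 + 4·13 = 44.5; e = 43.9 − 44.5 = -0.6
t=15: Ŝ = -7.5 + 4·15 = 52.5; e = 54.3 − 52.5 = 1.8
t=17: Ŝ = -7.5 + 4·17 = 60.5; e = 62.8 − 60.5 = 2.3
t=19: Ŝ = -7.5 + 4·19 = 68.5; e = 67.2 − 68.5 = -1.3
t=21: Ŝ = -7.5 + 4·21 = 76.5; e = 74.9 − 76.5 = -1.6
SSE = 0.01 + 2.89 + 0.36 + 1 + 0.16 + 0.36 + 3.24 + 5.29 + 1.69 + 2.56 = 17.56

SSE = 17.56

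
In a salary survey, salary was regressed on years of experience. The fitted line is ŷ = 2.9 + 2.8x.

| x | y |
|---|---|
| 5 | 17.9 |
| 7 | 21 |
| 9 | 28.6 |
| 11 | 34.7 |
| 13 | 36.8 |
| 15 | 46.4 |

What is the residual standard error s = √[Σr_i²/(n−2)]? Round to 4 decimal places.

x=5: ŷ = 2.9 + 2.8·5 = 16.9; r = 17.9 − 16.9 = 1
x=7: ŷ = 2.9 + 2.8·7 = 22.5; r = 21 − 22.5 = -1.5
x=9: ŷ = 2.9 + 2.8·9 = 28.1; r = 28.6 − 28.1 = 0.5
x=11: ŷ = 2.9 + 2.8·11 = 33.7; r = 34.7 − 33.7 = 1
x=13: ŷ = 2.9 + 2.8·13 = 39.3; r = 36.8 − 39.3 = -2.5
x=15: ŷ = 2.9 + 2.8·15 = 44.9; r = 46.4 − 44.9 = 1.5
SSE = 1 + 2.25 + 0.25 + 1 + 6.25 + 2.25 = 13
s = √(13/4) = √3.25 ≈ 1.8028

s = 1.8028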